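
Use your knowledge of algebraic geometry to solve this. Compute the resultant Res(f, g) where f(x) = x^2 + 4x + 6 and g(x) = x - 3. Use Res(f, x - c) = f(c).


For Res(f, x - c), we evaluate f at x = c.
f(3) = 3^2 + 4*3 + 6
= 9 + 12 + 6
= 21 + 6 = 27
Res(f, g) = 27

27


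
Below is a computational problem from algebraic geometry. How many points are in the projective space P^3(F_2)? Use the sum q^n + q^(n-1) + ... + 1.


P^3(F_2) has (q^(n+1) - 1)/(q - 1) points.
= 2^3 + 2^2 + 2^1 + 2^0
= 8 + 4 + 2 + 1
= 15

15


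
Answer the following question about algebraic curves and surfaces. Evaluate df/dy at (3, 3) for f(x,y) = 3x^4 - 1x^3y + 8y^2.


df/dy = (-1)*x^3 + 2*8*y^1
At (3,3): (-1)*3^3 + 2*8*3^1
= -27 + 48
= 21

21


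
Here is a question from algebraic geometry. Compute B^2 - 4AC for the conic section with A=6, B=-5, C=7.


The discriminant of a conic Ax^2 + Bxy + Cy^2 + ... = 0 is B^2 - 4AC.
B^2 = (-5)^2 = 25
4AC = 4*6*7 = 168
Discriminant = 25 - 168 = -143

-143


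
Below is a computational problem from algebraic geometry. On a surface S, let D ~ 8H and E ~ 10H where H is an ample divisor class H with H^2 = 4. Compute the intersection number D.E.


Using bilinearity of the intersection pairing on a surface S:
(aH).(bH) = ab * (H.H)
We have H^2 = 4.
D.E = (8H).(10H) = 8*10*4
= 80*4
= 320

320


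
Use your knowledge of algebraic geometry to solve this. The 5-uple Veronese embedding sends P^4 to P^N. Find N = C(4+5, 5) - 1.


The Veronese embedding v_d: P^n -> P^N maps each point to all
degree-d monomials in n+1 homogeneous coordinates.
N = C(n+d, d) - 1
N = C(4+5, 5) - 1
N = C(9, 5) - 1
C(9, 5) = 126
N = 126 - 1 = 125

125


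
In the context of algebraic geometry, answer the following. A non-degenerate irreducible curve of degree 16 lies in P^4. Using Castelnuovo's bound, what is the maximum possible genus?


Castelnuovo's bound: write d - 1 = m(r-1) + epsilon with 0 <= epsilon < r-1.
d - 1 = 16 - 1 = 15
r - 1 = 4 - 1 = 3
15 = 5*3 + 0, so m = 5, epsilon = 0
pi(d, r) = m(m-1)(r-1)/2 + m*epsilon
= 5*4*3/2 + 5*0
= 60/2 + 0
= 30 + 0 = 30

30


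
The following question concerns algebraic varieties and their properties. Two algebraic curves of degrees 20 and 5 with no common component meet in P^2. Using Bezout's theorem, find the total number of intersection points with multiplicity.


Bezout's theorem states the intersection count equals the product of degrees.
Intersection count = 20 * 5 = 100

100


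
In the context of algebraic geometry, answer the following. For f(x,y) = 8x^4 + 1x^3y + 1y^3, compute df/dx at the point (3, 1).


df/dx = 4*8*x^3 + 3*1*x^2*y
At (3,1): 4*8*3^3 + 3*1*3^2*1
= 864 + 27
= 891

891


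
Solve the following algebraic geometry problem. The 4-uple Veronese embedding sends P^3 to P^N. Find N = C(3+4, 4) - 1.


The Veronese embedding v_d: P^n -> P^N maps each point to all
degree-d monomials in n+1 homogeneous coordinates.
N = C(n+d, d) - 1
N = C(3+4, 4) - 1
N = C(7, 4) - 1
C(7, 4) = 35
N = 35 - 1 = 34

34


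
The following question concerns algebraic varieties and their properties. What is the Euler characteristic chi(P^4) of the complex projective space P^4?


The complex projective space P^4 has one cell in each even real dimension 0, 2, ..., 8.
The cohomology groups are H^{2k}(P^4) = Z for k = 0,...,4, and 0 otherwise.
Euler characteristic = sum of Betti numbers = 1 per even-dimensional cohomology group.
chi(P^4) = 4 + 1 = 5

5


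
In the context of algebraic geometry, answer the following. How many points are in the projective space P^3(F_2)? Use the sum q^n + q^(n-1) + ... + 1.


P^3(F_2) has (q^(n+1) - 1)/(q - 1) points.
= 2^3 + 2^2 + 2^1 + 2^0
= 8 + 4 + 2 + 1
= 15

15


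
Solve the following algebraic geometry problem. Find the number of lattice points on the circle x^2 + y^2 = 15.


Systematically check integer values of x where x^2 <= 15.
For each valid x, check if 15 - x^2 is a perfect square.
Total integer solutions found: 0

0


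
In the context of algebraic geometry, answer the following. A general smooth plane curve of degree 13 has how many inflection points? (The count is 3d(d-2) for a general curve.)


For a general smooth plane curve C of degree d, the inflection points are
the intersection of C with its Hessian curve, which has degree 3(d-2).
By Bezout, the total intersection number is d * 3(d-2) = 13 * 33 = 429.
For a general curve every flex is ordinary, so each contributes
multiplicity 1 to C·Hess(C), and the number of distinct inflection
points is 3d(d-2).
Inflection points = 3*13*(13-2) = 3*13*11 = 429

429


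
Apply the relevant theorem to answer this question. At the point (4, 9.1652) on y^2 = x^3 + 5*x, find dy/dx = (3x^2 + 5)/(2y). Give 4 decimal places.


Using implicit differentiation of y^2 = x^3 + 5*x:
2y * dy/dx = 3x^2 + 5
dy/dx = (3x^2 + 5)/(2y)
Numerator: 3*4^2 + 5 = 53
Denominator: 2*9.1652 = 18.3304
dy/dx = 53/18.3304 = 2.8914

2.8914


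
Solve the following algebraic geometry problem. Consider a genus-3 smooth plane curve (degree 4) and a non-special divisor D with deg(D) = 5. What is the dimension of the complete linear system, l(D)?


First, compute the genus of a smooth plane curve of degree 4:
g = (d-1)(d-2)/2 = (4-1)(4-2)/2 = 3
For a non-special divisor D (i.e., h^1(D) = 0), Riemann-Roch gives:
l(D) = deg(D) - g + 1
Since deg(D) = 5 >= 2g - 1 = 5, D is non-special.
l(D) = 5 - 3 + 1 = 3

3


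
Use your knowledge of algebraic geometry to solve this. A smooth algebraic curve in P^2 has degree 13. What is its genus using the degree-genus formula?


Using the genus formula for smooth plane curves:
g = (d-1)(d-2)/2
g = (13-1)(13-2)/2
g = 12*11/2
g = 132/2 = 66

66


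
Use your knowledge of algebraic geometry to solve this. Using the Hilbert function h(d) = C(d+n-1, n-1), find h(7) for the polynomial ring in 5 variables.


The Hilbert function for the polynomial ring in 5 variables is:
h(d) = C(d+n-1, n-1)
h(7) = C(7+5-1, 5-1) = C(11, 4)
= 11! / (4! * 7!)
= 330

330


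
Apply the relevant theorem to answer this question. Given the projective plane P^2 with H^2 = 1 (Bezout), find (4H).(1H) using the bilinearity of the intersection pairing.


Using bilinearity of the intersection pairing on the projective plane P^2:
(aH).(bH) = ab * (H.H)
We have H^2 = 1 (Bezout).
D.E = (4H).(1H) = 4*1*1
= 4*1
= 4

4


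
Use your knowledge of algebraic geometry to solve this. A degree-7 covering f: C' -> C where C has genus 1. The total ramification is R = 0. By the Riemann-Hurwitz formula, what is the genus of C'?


Riemann-Hurwitz formula: 2g' - 2 = d(2g - 2) + R
Given: d = 7, g = 1, R = 0
2g' - 2 = 7*(2*1 - 2) + 0
2g' - 2 = 7*0 + 0
2g' - 2 = 0 + 0 = 0
2g' = 2
g' = 1

1


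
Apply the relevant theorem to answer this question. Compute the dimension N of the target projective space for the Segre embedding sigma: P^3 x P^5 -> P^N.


The Segre embedding maps P^m x P^n into P^N via
all products of coordinates from each factor.
N = (m+1)(n+1) - 1
N = (3+1)(5+1) - 1
N = 4*6 - 1
N = 24 - 1 = 23

23


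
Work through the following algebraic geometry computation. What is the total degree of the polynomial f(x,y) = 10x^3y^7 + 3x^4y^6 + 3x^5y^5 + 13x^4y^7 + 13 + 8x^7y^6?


Examine each term for its total degree (sum of exponents).
  Term '10x^3y^7' has total degree 3+7 = 10.
  Term '3x^4y^6' has total degree 4+6 = 10.
  Term '3x^5y^5' has total degree 5+5 = 10.
  Term '13x^4y^7' has total degree 4+7 = 11.
  Term '13' has total degree 0+0 = 0.
  Term '8x^7y^6' has total degree 7+6 = 13.
The maximum total degree among all terms is 13.

13


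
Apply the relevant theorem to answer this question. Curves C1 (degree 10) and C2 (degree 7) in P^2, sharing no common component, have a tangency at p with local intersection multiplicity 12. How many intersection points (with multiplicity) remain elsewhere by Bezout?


By Bezout's theorem, the total intersection number is d1 * d2.
Total = 10 * 7 = 70
Intersection multiplicity at p = 12
Remaining intersections = 70 - 12 = 58

58


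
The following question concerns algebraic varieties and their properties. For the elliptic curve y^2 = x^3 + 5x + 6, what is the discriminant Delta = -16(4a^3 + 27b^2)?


Compute each component:
4a^3 = 4*5^3 = 4*125 = 500
27b^2 = 27*6^2 = 27*36 = 972
4a^3 + 27b^2 = 500 + 972 = 1472
Delta = -16*1472 = -23552

-23552


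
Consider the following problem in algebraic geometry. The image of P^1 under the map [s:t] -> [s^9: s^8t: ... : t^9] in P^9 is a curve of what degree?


The rational normal curve in P^9 is the image of P^1 under the 9-uple Veronese.
A general hyperplane in P^9 pulls back to a degree-9 form on P^1, which has 9 zeros,
so the curve meets a general hyperplane in 9 points. Degree = 9.

9


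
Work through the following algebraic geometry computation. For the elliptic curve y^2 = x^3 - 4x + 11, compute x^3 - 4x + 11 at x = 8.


Compute x^3 - 4x + 11 at x = 8:
x^3 = 8^3 = 512
(-4)*x = (-4)*8 = -32
Sum: 512 - 32 + 11 = 491

491


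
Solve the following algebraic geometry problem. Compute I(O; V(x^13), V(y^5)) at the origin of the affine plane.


The intersection multiplicity of V(x^a) and V(y^b) at the origin is:
I(O; V(x^13), V(y^5)) = dim_k(k[x,y]/(x^13, y^5))
A basis for k[x,y]/(x^13, y^5) is the set of monomials x^i * y^j
where 0 <= i < 13 and 0 <= j < 5.
The number of such monomials is 13 * 5 = 65

65


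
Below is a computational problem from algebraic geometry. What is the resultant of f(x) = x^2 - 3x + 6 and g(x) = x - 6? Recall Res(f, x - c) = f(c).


For Res(f, x - c), we evaluate f at x = c.
f(6) = 6^2 - 3*6 + 6
= 36 - 18 + 6
= 18 + 6 = 24
Res(f, g) = 24

24


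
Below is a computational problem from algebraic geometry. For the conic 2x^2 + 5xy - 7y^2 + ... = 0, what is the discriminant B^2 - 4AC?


The discriminant of a conic Ax^2 + Bxy + Cy^2 + ... = 0 is B^2 - 4AC.
B^2 = 5^2 = 25
4AC = 4*2*(-7) = -56
Discriminant = 25 + 56 = 81

81


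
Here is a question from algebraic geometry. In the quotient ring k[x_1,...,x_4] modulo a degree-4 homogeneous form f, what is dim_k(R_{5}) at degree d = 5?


For R = k[x_1,...,x_n]/(f) with f homogeneous of degree e:
The Hilbert series is (1 - t^e)/(1 - t)^n.
So h(d) = C(d+n-1, n-1) - C(d-e+n-1, n-1) for d >= e.
With n=4, e=4, d=5:
C(5+4-1, 4-1) = C(8, 3) = 56
C(5-4+4-1, 4-1) = C(4, 3) = 4
h(5) = 56 - 4 = 52

52


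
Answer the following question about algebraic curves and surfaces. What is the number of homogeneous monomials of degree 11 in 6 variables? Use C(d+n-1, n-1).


The number of degree-11 monomials in 6 variables is C(d+n-1, n-1).
= C(11+6-1, 6-1) = C(16, 5)
= 4368

4368


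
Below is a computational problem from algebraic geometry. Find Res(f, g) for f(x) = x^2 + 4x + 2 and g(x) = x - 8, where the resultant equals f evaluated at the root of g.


For Res(f, x - c), we evaluate f at x = c.
f(8) = 8^2 + 4*8 + 2
= 64 + 32 + 2
= 96 + 2 = 98
Res(f, g) = 98

98


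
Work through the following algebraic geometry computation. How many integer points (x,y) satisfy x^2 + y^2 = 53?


Systematically check integer values of x where x^2 <= 53.
For each valid x, check if 53 - x^2 is a perfect square.
x=2: 53 - 4 = 49, sqrt = 7 (valid)
x=7: 53 - 49 = 4, sqrt = 2 (valid)
Total integer solutions found: 8

8


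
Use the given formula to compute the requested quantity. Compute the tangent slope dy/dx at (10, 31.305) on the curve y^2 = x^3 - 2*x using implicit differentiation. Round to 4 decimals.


Using implicit differentiation of y^2 = x^3 - 2*x:
2y * dy/dx = 3x^2 - 2
dy/dx = (3x^2 - 2)/(2y)
Numerator: 3*10^2 - 2 = 298
Denominator: 2*31.305 = 62.61
dy/dx = 298/62.61 = 4.7596

4.7596


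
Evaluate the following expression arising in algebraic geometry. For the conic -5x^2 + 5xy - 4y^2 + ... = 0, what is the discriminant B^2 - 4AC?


The discriminant of a conic Ax^2 + Bxy + Cy^2 + ... = 0 is B^2 - 4AC.
B^2 = 5^2 = 25
4AC = 4*(-5)*(-4) = 80
Discriminant = 25 - 80 = -55

-55


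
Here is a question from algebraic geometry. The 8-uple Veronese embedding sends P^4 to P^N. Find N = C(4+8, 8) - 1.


The Veronese embedding v_d: P^n -> P^N maps each point to all
degree-d monomials in n+1 homogeneous coordinates.
N = C(n+d, d) - 1
N = C(4+8, 8) - 1
N = C(12, 8) - 1
C(12, 8) = 495
N = 495 - 1 = 494

494


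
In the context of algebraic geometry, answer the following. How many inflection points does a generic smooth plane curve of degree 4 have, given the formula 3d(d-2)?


For a general smooth plane curve C of degree d, the inflection points are
the intersection of C with its Hessian curve, which has degree 3(d-2).
By Bezout, the total intersection number is d * 3(d-2) = 4 * 6 = 24.
For a general curve every flex is ordinary, so each contributes
multiplicity 1 to C·Hess(C), and the number of distinct inflection
points is 3d(d-2).
Inflection points = 3*4*(4-2) = 3*4*2 = 24

24


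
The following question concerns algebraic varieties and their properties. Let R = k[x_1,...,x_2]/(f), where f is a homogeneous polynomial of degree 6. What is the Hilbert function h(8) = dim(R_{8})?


For R = k[x_1,...,x_n]/(f) with f homogeneous of degree e:
The Hilbert series is (1 - t^e)/(1 - t)^n.
So h(d) = C(d+n-1, n-1) - C(d-e+n-1, n-1) for d >= e.
With n=2, e=6, d=8:
C(8+2-1, 2-1) = C(9, 1) = 9
C(8-6+2-1, 2-1) = C(3, 1) = 3
h(8) = 9 - 3 = 6

6


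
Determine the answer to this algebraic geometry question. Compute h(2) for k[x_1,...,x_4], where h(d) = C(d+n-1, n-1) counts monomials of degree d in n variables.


The Hilbert function for the polynomial ring in 4 variables is:
h(d) = C(d+n-1, n-1)
h(2) = C(2+4-1, 4-1) = C(5, 3)
= 5! / (3! * 2!)
= 10

10


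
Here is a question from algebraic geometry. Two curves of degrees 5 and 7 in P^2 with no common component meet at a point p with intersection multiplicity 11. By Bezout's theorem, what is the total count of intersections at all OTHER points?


By Bezout's theorem, the total intersection number is d1 * d2.
Total = 5 * 7 = 35
Intersection multiplicity at p = 11
Remaining intersections = 35 - 11 = 24

24


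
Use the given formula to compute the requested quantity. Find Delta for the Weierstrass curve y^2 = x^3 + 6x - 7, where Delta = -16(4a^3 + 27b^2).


Compute each component:
4a^3 = 4*6^3 = 4*216 = 864
27b^2 = 27*(-7)^2 = 27*49 = 1323
4a^3 + 27b^2 = 864 + 1323 = 2187
Delta = -16*2187 = -34992

-34992


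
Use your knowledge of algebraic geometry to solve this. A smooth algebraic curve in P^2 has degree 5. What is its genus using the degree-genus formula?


Using the genus formula for smooth plane curves:
g = (d-1)(d-2)/2
g = (5-1)(5-2)/2
g = 4*3/2
g = 12/2 = 6

6


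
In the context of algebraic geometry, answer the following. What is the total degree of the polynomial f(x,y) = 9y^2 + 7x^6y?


Examine each term for its total degree (sum of exponents).
  Term '9y^2' has total degree 0+2 = 2.
  Term '7x^6y' has total degree 6+1 = 7.
The maximum total degree among all terms is 7.

7


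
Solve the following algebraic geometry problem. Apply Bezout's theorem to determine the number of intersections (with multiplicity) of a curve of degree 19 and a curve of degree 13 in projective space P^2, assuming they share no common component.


Bezout's theorem states the intersection count equals the product of degrees.
Intersection count = 19 * 13 = 247

247


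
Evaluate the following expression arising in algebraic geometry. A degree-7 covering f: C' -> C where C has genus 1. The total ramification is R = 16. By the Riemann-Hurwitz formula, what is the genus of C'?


Riemann-Hurwitz formula: 2g' - 2 = d(2g - 2) + R
Given: d = 7, g = 1, R = 16
2g' - 2 = 7*(2*1 - 2) + 16
2g' - 2 = 7*0 + 16
2g' - 2 = 0 + 16 = 16
2g' = 18
g' = 9

9


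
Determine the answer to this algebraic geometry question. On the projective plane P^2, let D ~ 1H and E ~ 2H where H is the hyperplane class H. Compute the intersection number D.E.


Using bilinearity of the intersection pairing on the projective plane P^2:
(aH).(bH) = ab * (H.H)
We have H^2 = 1 (Bezout).
D.E = (1H).(2H) = 1*2*1
= 2*1
= 2

2


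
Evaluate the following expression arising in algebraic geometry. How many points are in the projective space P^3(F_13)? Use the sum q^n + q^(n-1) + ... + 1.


P^3(F_13) has (q^(n+1) - 1)/(q - 1) points.
= 13^3 + 13^2 + 13^1 + 13^0
= 2197 + 169 + 13 + 1
= 2380

2380


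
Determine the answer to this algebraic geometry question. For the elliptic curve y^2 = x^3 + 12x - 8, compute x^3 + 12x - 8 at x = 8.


Compute x^3 + 12x - 8 at x = 8:
x^3 = 8^3 = 512
12*x = 12*8 = 96
Sum: 512 + 96 - 8 = 600

600


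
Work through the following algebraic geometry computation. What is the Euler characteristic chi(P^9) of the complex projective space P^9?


The complex projective space P^9 has one cell in each even real dimension 0, 2, ..., 18.
The cohomology groups are H^{2k}(P^9) = Z for k = 0,...,9, and 0 otherwise.
Euler characteristic = sum of Betti numbers = 1 per even-dimensional cohomology group.
chi(P^9) = 9 + 1 = 10

10


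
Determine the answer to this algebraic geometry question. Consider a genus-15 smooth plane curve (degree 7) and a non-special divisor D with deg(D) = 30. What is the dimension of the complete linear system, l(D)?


First, compute the genus of a smooth plane curve of degree 7:
g = (d-1)(d-2)/2 = (7-1)(7-2)/2 = 15
For a non-special divisor D (i.e., h^1(D) = 0), Riemann-Roch gives:
l(D) = deg(D) - g + 1
Since deg(D) = 30 >= 2g - 1 = 29, D is non-special.
l(D) = 30 - 15 + 1 = 16

16


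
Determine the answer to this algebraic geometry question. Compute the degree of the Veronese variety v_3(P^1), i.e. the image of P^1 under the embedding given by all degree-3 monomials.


The Veronese variety v_3(P^1) has degree d^r.
d^r = 3^1 = 3

3


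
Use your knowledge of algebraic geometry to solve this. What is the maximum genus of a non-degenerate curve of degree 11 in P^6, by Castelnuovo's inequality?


Castelnuovo's bound: write d - 1 = m(r-1) + epsilon with 0 <= epsilon < r-1.
d - 1 = 11 - 1 = 10
r - 1 = 6 - 1 = 5
10 = 2*5 + 0, so m = 2, epsilon = 0
pi(d, r) = m(m-1)(r-1)/2 + m*epsilon
= 2*1*5/2 + 2*0
= 10/2 + 0
= 5 + 0 = 5

5


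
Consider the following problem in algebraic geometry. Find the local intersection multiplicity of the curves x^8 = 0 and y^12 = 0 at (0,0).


The intersection multiplicity of V(x^a) and V(y^b) at the origin is:
I(O; V(x^8), V(y^12)) = dim_k(k[x,y]/(x^8, y^12))
A basis for k[x,y]/(x^8, y^12) is the set of monomials x^i * y^j
where 0 <= i < 8 and 0 <= j < 12.
The number of such monomials is 8 * 12 = 96

96


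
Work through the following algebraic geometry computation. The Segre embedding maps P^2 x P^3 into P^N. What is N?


The Segre embedding maps P^m x P^n into P^N via
all products of coordinates from each factor.
N = (m+1)(n+1) - 1
N = (2+1)(3+1) - 1
N = 3*4 - 1
N = 12 - 1 = 11

11


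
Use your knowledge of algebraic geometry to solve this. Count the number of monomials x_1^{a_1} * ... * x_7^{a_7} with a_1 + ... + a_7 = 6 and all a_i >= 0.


The number of degree-6 monomials in 7 variables is C(d+n-1, n-1).
= C(6+7-1, 7-1) = C(12, 6)
= 924

924


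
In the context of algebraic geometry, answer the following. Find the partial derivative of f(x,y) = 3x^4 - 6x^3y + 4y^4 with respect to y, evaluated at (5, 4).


df/dy = (-6)*x^3 + 4*4*y^3
At (5,4): (-6)*5^3 + 4*4*4^3
= -750 + 1024
= 274

274


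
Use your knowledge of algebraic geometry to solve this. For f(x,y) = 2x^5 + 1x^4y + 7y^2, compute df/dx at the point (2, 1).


df/dx = 5*2*x^4 + 4*1*x^3*y
At (2,1): 5*2*2^4 + 4*1*2^3*1
= 160 + 32
= 192

192


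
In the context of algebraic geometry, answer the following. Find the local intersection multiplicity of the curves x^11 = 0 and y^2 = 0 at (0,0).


The intersection multiplicity of V(x^a) and V(y^b) at the origin is:
I(O; V(x^11), V(y^2)) = dim_k(k[x,y]/(x^11, y^2))
A basis for k[x,y]/(x^11, y^2) is the set of monomials x^i * y^j
where 0 <= i < 11 and 0 <= j < 2.
The number of such monomials is 11 * 2 = 22

22


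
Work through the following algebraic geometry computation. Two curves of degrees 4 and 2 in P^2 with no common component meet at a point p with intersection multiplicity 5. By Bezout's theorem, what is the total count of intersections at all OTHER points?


By Bezout's theorem, the total intersection number is d1 * d2.
Total = 4 * 2 = 8
Intersection multiplicity at p = 5
Remaining intersections = 8 - 5 = 3

3


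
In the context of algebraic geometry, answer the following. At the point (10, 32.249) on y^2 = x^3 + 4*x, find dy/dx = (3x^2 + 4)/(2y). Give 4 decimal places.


Using implicit differentiation of y^2 = x^3 + 4*x:
2y * dy/dx = 3x^2 + 4
dy/dx = (3x^2 + 4)/(2y)
Numerator: 3*10^2 + 4 = 304
Denominator: 2*32.249 = 64.498
dy/dx = 304/64.498 = 4.7133

4.7133


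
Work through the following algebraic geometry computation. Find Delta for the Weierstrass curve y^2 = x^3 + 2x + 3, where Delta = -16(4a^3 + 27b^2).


Compute each component:
4a^3 = 4*2^3 = 4*8 = 32
27b^2 = 27*3^2 = 27*9 = 243
4a^3 + 27b^2 = 32 + 243 = 275
Delta = -16*275 = -4400

-4400


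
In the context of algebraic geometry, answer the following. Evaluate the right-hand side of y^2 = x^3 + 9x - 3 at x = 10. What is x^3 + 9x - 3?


Compute x^3 + 9x - 3 at x = 10:
x^3 = 10^3 = 1000
9*x = 9*10 = 90
Sum: 1000 + 90 - 3 = 1087

1087


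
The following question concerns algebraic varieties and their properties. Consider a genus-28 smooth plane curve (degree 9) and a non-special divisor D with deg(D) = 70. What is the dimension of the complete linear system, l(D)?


First, compute the genus of a smooth plane curve of degree 9:
g = (d-1)(d-2)/2 = (9-1)(9-2)/2 = 28
For a non-special divisor D (i.e., h^1(D) = 0), Riemann-Roch gives:
l(D) = deg(D) - g + 1
Since deg(D) = 70 >= 2g - 1 = 55, D is non-special.
l(D) = 70 - 28 + 1 = 43

43


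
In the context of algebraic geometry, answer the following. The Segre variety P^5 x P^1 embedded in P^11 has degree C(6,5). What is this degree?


The degree of the Segre variety P^5 x P^1 is C(m+n, m).
= C(6, 5)
= 6

6


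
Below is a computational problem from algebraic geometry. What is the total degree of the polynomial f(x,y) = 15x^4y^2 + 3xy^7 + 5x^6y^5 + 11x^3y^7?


Examine each term for its total degree (sum of exponents).
  Term '15x^4y^2' has total degree 4+2 = 6.
  Term '3xy^7' has total degree 1+7 = 8.
  Term '5x^6y^5' has total degree 6+5 = 11.
  Term '11x^3y^7' has total degree 3+7 = 10.
The maximum total degree among all terms is 11.

11


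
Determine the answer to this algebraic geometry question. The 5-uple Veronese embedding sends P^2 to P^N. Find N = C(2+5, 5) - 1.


The Veronese embedding v_d: P^n -> P^N maps each point to all
degree-d monomials in n+1 homogeneous coordinates.
N = C(n+d, d) - 1
N = C(2+5, 5) - 1
N = C(7, 5) - 1
C(7, 5) = 21
N = 21 - 1 = 20

20


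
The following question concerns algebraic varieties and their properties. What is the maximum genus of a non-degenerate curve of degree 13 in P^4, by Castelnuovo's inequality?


Castelnuovo's bound: write d - 1 = m(r-1) + epsilon with 0 <= epsilon < r-1.
d - 1 = 13 - 1 = 12
r - 1 = 4 - 1 = 3
12 = 4*3 + 0, so m = 4, epsilon = 0
pi(d, r) = m(m-1)(r-1)/2 + m*epsilon
= 4*3*3/2 + 4*0
= 36/2 + 0
= 18 + 0 = 18

18


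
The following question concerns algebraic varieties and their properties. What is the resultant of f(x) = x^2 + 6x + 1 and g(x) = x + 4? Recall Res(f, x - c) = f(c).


For Res(f, x - c), we evaluate f at x = c.
f(-4) = (-4)^2 + 6*(-4) + 1
= 16 - 24 + 1
= -8 + 1 = -7
Res(f, g) = -7

-7


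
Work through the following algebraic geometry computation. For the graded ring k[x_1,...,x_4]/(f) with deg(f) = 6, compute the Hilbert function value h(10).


For R = k[x_1,...,x_n]/(f) with f homogeneous of degree e:
The Hilbert series is (1 - t^e)/(1 - t)^n.
So h(d) = C(d+n-1, n-1) - C(d-e+n-1, n-1) for d >= e.
With n=4, e=6, d=10:
C(10+4-1, 4-1) = C(13, 3) = 286
C(10-6+4-1, 4-1) = C(7, 3) = 35
h(10) = 286 - 35 = 251

251


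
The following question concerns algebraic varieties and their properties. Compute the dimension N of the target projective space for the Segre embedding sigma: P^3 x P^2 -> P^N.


The Segre embedding maps P^m x P^n into P^N via
all products of coordinates from each factor.
N = (m+1)(n+1) - 1
N = (3+1)(2+1) - 1
N = 4*3 - 1
N = 12 - 1 = 11

11


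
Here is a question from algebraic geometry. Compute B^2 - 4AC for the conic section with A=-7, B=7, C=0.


The discriminant of a conic Ax^2 + Bxy + Cy^2 + ... = 0 is B^2 - 4AC.
B^2 = 7^2 = 49
4AC = 4*(-7)*0 = 0
Discriminant = 49 + 0 = 49

49


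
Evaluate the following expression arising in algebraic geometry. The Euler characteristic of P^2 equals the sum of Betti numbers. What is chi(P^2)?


The complex projective space P^2 has one cell in each even real dimension 0, 2, ..., 4.
The cohomology groups are H^{2k}(P^2) = Z for k = 0,...,2, and 0 otherwise.
Euler characteristic = sum of Betti numbers = 1 per even-dimensional cohomology group.
chi(P^2) = 2 + 1 = 3

3


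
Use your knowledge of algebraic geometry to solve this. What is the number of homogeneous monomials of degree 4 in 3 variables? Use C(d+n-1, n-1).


The number of degree-4 monomials in 3 variables is C(d+n-1, n-1).
= C(4+3-1, 3-1) = C(6, 2)
= 15

15


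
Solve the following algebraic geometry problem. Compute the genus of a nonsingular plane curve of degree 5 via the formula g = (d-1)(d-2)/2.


Using the genus formula for smooth plane curves:
g = (d-1)(d-2)/2
g = (5-1)(5-2)/2
g = 4*3/2
g = 12/2 = 6

6


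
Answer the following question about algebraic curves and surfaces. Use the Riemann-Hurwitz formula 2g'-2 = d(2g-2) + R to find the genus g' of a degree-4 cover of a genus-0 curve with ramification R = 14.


Riemann-Hurwitz formula: 2g' - 2 = d(2g - 2) + R
Given: d = 4, g = 0, R = 14
2g' - 2 = 4*(2*0 - 2) + 14
2g' - 2 = 4*(-2) + 14
2g' - 2 = -8 + 14 = 6
2g' = 8
g' = 4

4


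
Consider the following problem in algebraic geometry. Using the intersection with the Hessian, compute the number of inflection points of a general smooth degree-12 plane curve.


For a general smooth plane curve C of degree d, the inflection points are
the intersection of C with its Hessian curve, which has degree 3(d-2).
By Bezout, the total intersection number is d * 3(d-2) = 12 * 30 = 360.
For a general curve every flex is ordinary, so each contributes
multiplicity 1 to C·Hess(C), and the number of distinct inflection
points is 3d(d-2).
Inflection points = 3*12*(12-2) = 3*12*10 = 360

360


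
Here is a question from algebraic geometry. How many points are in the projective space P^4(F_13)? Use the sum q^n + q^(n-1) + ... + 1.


P^4(F_13) has (q^(n+1) - 1)/(q - 1) points.
= 13^4 + 13^3 + 13^2 + 13^1 + 13^0
= 28561 + 2197 + 169 + 13 + 1
= 30941

30941


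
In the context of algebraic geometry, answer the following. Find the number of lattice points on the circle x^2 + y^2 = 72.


Systematically check integer values of x where x^2 <= 72.
For each valid x, check if 72 - x^2 is a perfect square.
x=6: 72 - 36 = 36, sqrt = 6 (valid)
Total integer solutions found: 4

4


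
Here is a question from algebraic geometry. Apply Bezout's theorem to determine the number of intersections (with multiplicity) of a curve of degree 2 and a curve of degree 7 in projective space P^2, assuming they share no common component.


Bezout's theorem states the intersection count equals the product of degrees.
Intersection count = 2 * 7 = 14

14


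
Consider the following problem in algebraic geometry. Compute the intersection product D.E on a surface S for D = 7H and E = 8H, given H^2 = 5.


Using bilinearity of the intersection pairing on a surface S:
(aH).(bH) = ab * (H.H)
We have H^2 = 5.
D.E = (7H).(8H) = 7*8*5
= 56*5
= 280

280


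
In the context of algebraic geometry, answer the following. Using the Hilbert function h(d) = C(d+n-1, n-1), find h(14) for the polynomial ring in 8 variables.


The Hilbert function for the polynomial ring in 8 variables is:
h(d) = C(d+n-1, n-1)
h(14) = C(14+8-1, 8-1) = C(21, 7)
= 21! / (7! * 14!)
= 116280

116280


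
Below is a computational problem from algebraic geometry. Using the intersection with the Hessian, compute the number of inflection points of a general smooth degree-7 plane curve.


For a general smooth plane curve C of degree d, the inflection points are
the intersection of C with its Hessian curve, which has degree 3(d-2).
By Bezout, the total intersection number is d * 3(d-2) = 7 * 15 = 105.
For a general curve every flex is ordinary, so each contributes
multiplicity 1 to C·Hess(C), and the number of distinct inflection
points is 3d(d-2).
Inflection points = 3*7*(7-2) = 3*7*5 = 105

105


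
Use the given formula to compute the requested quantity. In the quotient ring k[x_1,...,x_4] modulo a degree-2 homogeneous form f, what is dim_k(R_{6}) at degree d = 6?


For R = k[x_1,...,x_n]/(f) with f homogeneous of degree e:
The Hilbert series is (1 - t^e)/(1 - t)^n.
So h(d) = C(d+n-1, n-1) - C(d-e+n-1, n-1) for d >= e.
With n=4, e=2, d=6:
C(6+4-1, 4-1) = C(9, 3) = 84
C(6-2+4-1, 4-1) = C(7, 3) = 35
h(6) = 84 - 35 = 49

49


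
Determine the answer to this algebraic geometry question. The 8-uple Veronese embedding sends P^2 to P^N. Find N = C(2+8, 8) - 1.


The Veronese embedding v_d: P^n -> P^N maps each point to all
degree-d monomials in n+1 homogeneous coordinates.
N = C(n+d, d) - 1
N = C(2+8, 8) - 1
N = C(10, 8) - 1
C(10, 8) = 45
N = 45 - 1 = 44

44


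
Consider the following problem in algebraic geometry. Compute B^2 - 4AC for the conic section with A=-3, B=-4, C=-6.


The discriminant of a conic Ax^2 + Bxy + Cy^2 + ... = 0 is B^2 - 4AC.
B^2 = (-4)^2 = 16
4AC = 4*(-3)*(-6) = 72
Discriminant = 16 - 72 = -56

-56


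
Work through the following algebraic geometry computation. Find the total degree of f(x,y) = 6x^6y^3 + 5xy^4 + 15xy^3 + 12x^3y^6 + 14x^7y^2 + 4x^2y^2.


Examine each term for its total degree (sum of exponents).
  Term '6x^6y^3' has total degree 6+3 = 9.
  Term '5xy^4' has total degree 1+4 = 5.
  Term '15xy^3' has total degree 1+3 = 4.
  Term '12x^3y^6' has total degree 3+6 = 9.
  Term '14x^7y^2' has total degree 7+2 = 9.
  Term '4x^2y^2' has total degree 2+2 = 4.
The maximum total degree among all terms is 9.

9


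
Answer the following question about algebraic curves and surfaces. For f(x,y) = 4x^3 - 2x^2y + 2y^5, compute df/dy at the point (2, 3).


df/dy = (-2)*x^2 + 5*2*y^4
At (2,3): (-2)*2^2 + 5*2*3^4
= -8 + 810
= 802

802


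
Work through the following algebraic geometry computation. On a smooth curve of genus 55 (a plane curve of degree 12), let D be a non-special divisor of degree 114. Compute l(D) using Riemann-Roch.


First, compute the genus of a smooth plane curve of degree 12:
g = (d-1)(d-2)/2 = (12-1)(12-2)/2 = 55
For a non-special divisor D (i.e., h^1(D) = 0), Riemann-Roch gives:
l(D) = deg(D) - g + 1
Since deg(D) = 114 >= 2g - 1 = 109, D is non-special.
l(D) = 114 - 55 + 1 = 60

60


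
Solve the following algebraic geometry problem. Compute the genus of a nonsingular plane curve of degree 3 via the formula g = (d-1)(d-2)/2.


Using the genus formula for smooth plane curves:
g = (d-1)(d-2)/2
g = (3-1)(3-2)/2
g = 2*1/2
g = 2/2 = 1

1


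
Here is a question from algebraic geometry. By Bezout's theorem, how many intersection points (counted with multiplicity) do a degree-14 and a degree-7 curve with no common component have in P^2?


Bezout's theorem states the intersection count equals the product of degrees.
Intersection count = 14 * 7 = 98

98


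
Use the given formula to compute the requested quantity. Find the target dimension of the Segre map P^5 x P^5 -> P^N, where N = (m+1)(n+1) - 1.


The Segre embedding maps P^m x P^n into P^N via
all products of coordinates from each factor.
N = (m+1)(n+1) - 1
N = (5+1)(5+1) - 1
N = 6*6 - 1
N = 36 - 1 = 35

35


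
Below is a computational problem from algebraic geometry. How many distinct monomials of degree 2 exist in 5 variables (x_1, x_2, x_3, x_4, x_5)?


The number of degree-2 monomials in 5 variables is C(d+n-1, n-1).
= C(2+5-1, 5-1) = C(6, 4)
= 15

15


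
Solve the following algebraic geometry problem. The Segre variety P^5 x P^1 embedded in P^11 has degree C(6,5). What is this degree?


The degree of the Segre variety P^5 x P^1 is C(m+n, m).
= C(6, 5)
= 6

6


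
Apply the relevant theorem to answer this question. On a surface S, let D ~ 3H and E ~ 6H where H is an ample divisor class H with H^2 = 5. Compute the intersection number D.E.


Using bilinearity of the intersection pairing on a surface S:
(aH).(bH) = ab * (H.H)
We have H^2 = 5.
D.E = (3H).(6H) = 3*6*5
= 18*5
= 90

90


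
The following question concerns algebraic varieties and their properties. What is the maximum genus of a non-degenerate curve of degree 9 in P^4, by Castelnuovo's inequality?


Castelnuovo's bound: write d - 1 = m(r-1) + epsilon with 0 <= epsilon < r-1.
d - 1 = 9 - 1 = 8
r - 1 = 4 - 1 = 3
8 = 2*3 + 2, so m = 2, epsilon = 2
pi(d, r) = m(m-1)(r-1)/2 + m*epsilon
= 2*1*3/2 + 2*2
= 6/2 + 4
= 3 + 4 = 7

7


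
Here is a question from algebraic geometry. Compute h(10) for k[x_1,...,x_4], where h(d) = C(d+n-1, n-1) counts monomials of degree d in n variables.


The Hilbert function for the polynomial ring in 4 variables is:
h(d) = C(d+n-1, n-1)
h(10) = C(10+4-1, 4-1) = C(13, 3)
= 13! / (3! * 10!)
= 286

286


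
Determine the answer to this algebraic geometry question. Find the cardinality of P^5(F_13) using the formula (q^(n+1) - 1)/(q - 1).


P^5(F_13) has (q^(n+1) - 1)/(q - 1) points.
= 13^5 + 13^4 + 13^3 + 13^2 + 13^1 + 13^0
= 371293 + 28561 + 2197 + 169 + 13 + 1
= 402234

402234


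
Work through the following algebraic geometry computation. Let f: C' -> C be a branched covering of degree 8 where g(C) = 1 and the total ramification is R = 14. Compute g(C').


Riemann-Hurwitz formula: 2g' - 2 = d(2g - 2) + R
Given: d = 8, g = 1, R = 14
2g' - 2 = 8*(2*1 - 2) + 14
2g' - 2 = 8*0 + 14
2g' - 2 = 0 + 14 = 14
2g' = 16
g' = 8

8


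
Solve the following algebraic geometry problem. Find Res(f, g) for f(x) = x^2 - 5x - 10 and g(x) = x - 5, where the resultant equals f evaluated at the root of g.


For Res(f, x - c), we evaluate f at x = c.
f(5) = 5^2 - 5*5 - 10
= 25 - 25 - 10
= 0 - 10 = -10
Res(f, g) = -10

-10


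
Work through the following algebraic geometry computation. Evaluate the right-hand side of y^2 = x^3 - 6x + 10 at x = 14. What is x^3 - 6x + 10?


Compute x^3 - 6x + 10 at x = 14:
x^3 = 14^3 = 2744
(-6)*x = (-6)*14 = -84
Sum: 2744 - 84 + 10 = 2670

2670


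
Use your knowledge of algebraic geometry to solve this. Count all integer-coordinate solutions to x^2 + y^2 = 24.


Systematically check integer values of x where x^2 <= 24.
For each valid x, check if 24 - x^2 is a perfect square.
Total integer solutions found: 0

0


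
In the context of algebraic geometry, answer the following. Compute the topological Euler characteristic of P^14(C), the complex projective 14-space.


The complex projective space P^14 has one cell in each even real dimension 0, 2, ..., 28.
The cohomology groups are H^{2k}(P^14) = Z for k = 0,...,14, and 0 otherwise.
Euler characteristic = sum of Betti numbers = 1 per even-dimensional cohomology group.
chi(P^14) = 14 + 1 = 15

15


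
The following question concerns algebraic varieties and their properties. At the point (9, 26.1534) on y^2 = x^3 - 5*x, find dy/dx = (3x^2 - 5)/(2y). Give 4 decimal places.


Using implicit differentiation of y^2 = x^3 - 5*x:
2y * dy/dx = 3x^2 - 5
dy/dx = (3x^2 - 5)/(2y)
Numerator: 3*9^2 - 5 = 238
Denominator: 2*26.1534 = 52.3068
dy/dx = 238/52.3068 = 4.5501

4.5501


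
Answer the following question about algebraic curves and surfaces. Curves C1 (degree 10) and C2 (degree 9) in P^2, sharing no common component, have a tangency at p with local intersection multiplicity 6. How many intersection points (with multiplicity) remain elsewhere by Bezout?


By Bezout's theorem, the total intersection number is d1 * d2.
Total = 10 * 9 = 90
Intersection multiplicity at p = 6
Remaining intersections = 90 - 6 = 84

84


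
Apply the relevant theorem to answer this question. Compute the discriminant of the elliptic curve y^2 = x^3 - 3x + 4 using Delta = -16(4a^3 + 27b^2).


Compute each component:
4a^3 = 4*(-3)^3 = 4*(-27) = -108
27b^2 = 27*4^2 = 27*16 = 432
4a^3 + 27b^2 = -108 + 432 = 324
Delta = -16*324 = -5184

-5184


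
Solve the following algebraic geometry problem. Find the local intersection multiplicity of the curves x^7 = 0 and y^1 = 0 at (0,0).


The intersection multiplicity of V(x^a) and V(y^b) at the origin is:
I(O; V(x^7), V(y^1)) = dim_k(k[x,y]/(x^7, y^1))
A basis for k[x,y]/(x^7, y^1) is the set of monomials x^i * y^j
where 0 <= i < 7 and 0 <= j < 1.
The number of such monomials is 7 * 1 = 7

7


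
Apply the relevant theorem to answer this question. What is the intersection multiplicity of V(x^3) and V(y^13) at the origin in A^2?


The intersection multiplicity of V(x^a) and V(y^b) at the origin is:
I(O; V(x^3), V(y^13)) = dim_k(k[x,y]/(x^3, y^13))
A basis for k[x,y]/(x^3, y^13) is the set of monomials x^i * y^j
where 0 <= i < 3 and 0 <= j < 13.
The number of such monomials is 3 * 13 = 39

39


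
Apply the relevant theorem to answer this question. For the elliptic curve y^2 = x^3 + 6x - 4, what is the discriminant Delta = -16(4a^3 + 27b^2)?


Compute each component:
4a^3 = 4*6^3 = 4*216 = 864
27b^2 = 27*(-4)^2 = 27*16 = 432
4a^3 + 27b^2 = 864 + 432 = 1296
Delta = -16*1296 = -20736

-20736


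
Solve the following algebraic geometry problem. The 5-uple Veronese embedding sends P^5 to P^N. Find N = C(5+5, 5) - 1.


The Veronese embedding v_d: P^n -> P^N maps each point to all
degree-d monomials in n+1 homogeneous coordinates.
N = C(n+d, d) - 1
N = C(5+5, 5) - 1
N = C(10, 5) - 1
C(10, 5) = 252
N = 252 - 1 = 251

251


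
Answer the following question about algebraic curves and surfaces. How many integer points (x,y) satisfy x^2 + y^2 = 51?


Systematically check integer values of x where x^2 <= 51.
For each valid x, check if 51 - x^2 is a perfect square.
Total integer solutions found: 0

0


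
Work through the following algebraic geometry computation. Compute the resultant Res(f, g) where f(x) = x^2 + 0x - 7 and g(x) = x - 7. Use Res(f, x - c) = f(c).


For Res(f, x - c), we evaluate f at x = c.
f(7) = 7^2 + 0*7 - 7
= 49 + 0 - 7
= 49 - 7 = 42
Res(f, g) = 42

42


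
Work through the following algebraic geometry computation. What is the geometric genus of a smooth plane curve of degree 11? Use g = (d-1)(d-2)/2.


Using the genus formula for smooth plane curves:
g = (d-1)(d-2)/2
g = (11-1)(11-2)/2
g = 10*9/2
g = 90/2 = 45

45


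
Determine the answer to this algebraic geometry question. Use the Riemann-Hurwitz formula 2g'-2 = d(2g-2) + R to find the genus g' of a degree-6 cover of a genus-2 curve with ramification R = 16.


Riemann-Hurwitz formula: 2g' - 2 = d(2g - 2) + R
Given: d = 6, g = 2, R = 16
2g' - 2 = 6*(2*2 - 2) + 16
2g' - 2 = 6*2 + 16
2g' - 2 = 12 + 16 = 28
2g' = 30
g' = 15

15


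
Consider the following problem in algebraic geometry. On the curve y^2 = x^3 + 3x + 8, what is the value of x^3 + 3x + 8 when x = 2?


Compute x^3 + 3x + 8 at x = 2:
x^3 = 2^3 = 8
3*x = 3*2 = 6
Sum: 8 + 6 + 8 = 22

22


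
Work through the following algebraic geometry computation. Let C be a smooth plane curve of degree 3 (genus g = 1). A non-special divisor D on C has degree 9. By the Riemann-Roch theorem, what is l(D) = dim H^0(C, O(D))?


First, compute the genus of a smooth plane curve of degree 3:
g = (d-1)(d-2)/2 = (3-1)(3-2)/2 = 1
For a non-special divisor D (i.e., h^1(D) = 0), Riemann-Roch gives:
l(D) = deg(D) - g + 1
Since deg(D) = 9 >= 2g - 1 = 1, D is non-special.
l(D) = 9 - 1 + 1 = 9

9
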